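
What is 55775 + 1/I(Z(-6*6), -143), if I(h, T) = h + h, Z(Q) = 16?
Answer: 1784801/32 ≈ 55775.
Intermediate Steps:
I(h, T) = 2*h
55775 + 1/I(Z(-6*6), -143) = 55775 + 1/(2*16) = 55775 + 1/32 = 1784801/32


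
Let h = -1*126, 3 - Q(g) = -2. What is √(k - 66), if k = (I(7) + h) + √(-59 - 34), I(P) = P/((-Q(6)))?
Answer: √(-4835 + 25*I*√93)/5 ≈ 0.34662 + 13.911*I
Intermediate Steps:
Q(g) = 5 (Q(g) = 3 - 1*(-2) = 3 + 2 = 5)
I(P) = -P/5 (I(P) = P/((-1*5)) = P/(-5) = P*(-⅕) = -P/5)
h = -126
k = -637/5 + I*√93 (k = (-⅕*7 - 126) + √(-59 - 34) = (-7/5 - 126) + √(-93) = -637/5 + I*√93 ≈ -127.4 + 9.6436*I)
√(k - 66) = √((-637/5 + I*√93) - 66) = √(-967/5 + I*√93)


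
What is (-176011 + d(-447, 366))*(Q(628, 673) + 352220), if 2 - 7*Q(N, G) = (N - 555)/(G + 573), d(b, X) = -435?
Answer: -271026813344757/4361 ≈ -6.2148e+10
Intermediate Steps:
Q(N, G) = 2/7 - (-555 + N)/(7*(573 + G)) (Q(N, G) = 2/7 - (N - 555)/(7*(G + 573)) = 2/7 - (-555 + N)/(7*(573 + G)))
(-176011 + d(-447, 366))*(Q(628, 673) + 352220) = (-176011 - 435)*((1701 - 1*628 + 2*673)/(7*(573 + 673)) + 352220) = -176446*((⅐)*(1701 - 628 + 1346)/1246 + 352220) = -176446*((⅐)*(1/1246)*2419 + 352220) = -176446*(2419/8722 + 352220) = -176446*3072065259/8722 = -271026813344757/4361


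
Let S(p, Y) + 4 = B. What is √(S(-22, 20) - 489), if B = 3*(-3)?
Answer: I*√502 ≈ 22.405*I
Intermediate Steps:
B = -9
S(p, Y) = -13 (S(p, Y) = -4 - 9 = -13)
√(S(-22, 20) - 489) = √(-13 - 489) = √(-502) = I*√502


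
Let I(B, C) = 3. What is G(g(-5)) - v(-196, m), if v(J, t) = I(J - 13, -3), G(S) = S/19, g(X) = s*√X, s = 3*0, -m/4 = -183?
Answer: -3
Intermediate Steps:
m = 732 (m = -4*(-183) = 732)
s = 0
g(X) = 0 (g(X) = 0*√X = 0)
G(S) = S/19 (G(S) = S*(1/19) = S/19)
v(J, t) = 3
G(g(-5)) - v(-196, m) = (1/19)*0 - 1*3 = 0 - 3 = -3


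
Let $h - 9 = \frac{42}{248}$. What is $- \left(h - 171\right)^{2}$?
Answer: $- \frac{402684489}{15376} \approx -26189.0$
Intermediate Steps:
$h = \frac{1137}{124}$ ($h = 9 + \frac{42}{248} = 9 + 42 \cdot \frac{1}{248} = 9 + \frac{21}{124} = \frac{1137}{124} \approx 9.1694$)
$- \left(h - 171\right)^{2} = - \left(\frac{1137}{124} - 171\right)^{2} = - \left(- \frac{20067}{124}\right)^{2} = \left(-1\right) \frac{402684489}{15376} = - \frac{402684489}{15376}$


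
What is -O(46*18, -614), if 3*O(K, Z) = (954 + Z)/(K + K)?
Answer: -85/1242 ≈ -0.068438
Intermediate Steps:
O(K, Z) = (954 + Z)/(6*K) (O(K, Z) = ((954 + Z)/(K + K))/3 = ((954 + Z)/((2*K)))/3 = ((954 + Z)*(1/(2*K)))/3 = ((954 + Z)/(2*K))/3 = (954 + Z)/(6*K))
-O(46*18, -614) = -(954 - 614)/(6*(46*18)) = -340/(6*828) = -1*85/1242 = -85/1242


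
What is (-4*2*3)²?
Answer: 576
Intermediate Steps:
(-4*2*3)² = (-8*3)² = (-24)² = 576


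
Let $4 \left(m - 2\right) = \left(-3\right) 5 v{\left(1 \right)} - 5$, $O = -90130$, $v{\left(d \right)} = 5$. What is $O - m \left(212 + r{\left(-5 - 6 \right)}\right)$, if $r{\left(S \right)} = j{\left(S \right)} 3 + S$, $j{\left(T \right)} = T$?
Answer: $-87106$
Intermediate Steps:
$r{\left(S \right)} = 4 S$ ($r{\left(S \right)} = S 3 + S = 3 S + S = 4 S$)
$m = -18$ ($m = 2 + \frac{\left(-3\right) 5 \cdot 5 - 5}{4} = 2 + \frac{\left(-15\right) 5 - 5}{4} = 2 + \frac{-75 - 5}{4} = 2 + \frac{1}{4} \left(-80\right) = 2 - 20 = -18$)
$O - m \left(212 + r{\left(-5 - 6 \right)}\right) = -90130 - - 18 \left(212 + 4 \left(-5 - 6\right)\right) = -90130 - - 18 \left(212 + 4 \left(-11\right)\right) = -90130 - - 18 \left(212 - 44\right) = -90130 - \left(-18\right) 168 = -90130 - -3024 = -90130 + 3024 = -87106$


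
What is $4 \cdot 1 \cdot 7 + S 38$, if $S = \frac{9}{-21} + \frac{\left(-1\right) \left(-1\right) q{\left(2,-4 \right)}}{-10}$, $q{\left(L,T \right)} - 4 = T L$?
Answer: $\frac{942}{35} \approx 26.914$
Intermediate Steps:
$q{\left(L,T \right)} = 4 + L T$ ($q{\left(L,T \right)} = 4 + T L = 4 + L T$)
$S = - \frac{1}{35}$ ($S = \frac{9}{-21} + \frac{\left(-1\right) \left(-1\right) \left(4 + 2 \left(-4\right)\right)}{-10} = 9 \left(- \frac{1}{21}\right) + 1 \left(4 - 8\right) \left(- \frac{1}{10}\right) = - \frac{3}{7} + 1 \left(-4\right) \left(- \frac{1}{10}\right) = - \frac{3}{7} - - \frac{2}{5} = - \frac{3}{7} + \frac{2}{5} = - \frac{1}{35} \approx -0.028571$)
$4 \cdot 1 \cdot 7 + S 38 = 4 \cdot 1 \cdot 7 - \frac{38}{35} = 4 \cdot 7 - \frac{38}{35} = 28 - \frac{38}{35} = \frac{942}{35}$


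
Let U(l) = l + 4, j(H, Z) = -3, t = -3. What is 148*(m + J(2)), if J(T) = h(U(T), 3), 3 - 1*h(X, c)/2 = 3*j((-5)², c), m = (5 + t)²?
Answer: 4144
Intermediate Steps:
m = 4 (m = (5 - 3)² = 2² = 4)
U(l) = 4 + l
h(X, c) = 24 (h(X, c) = 6 - 6*(-3) = 6 - 2*(-9) = 6 + 18 = 24)
J(T) = 24
148*(m + J(2)) = 148*(4 + 24) = 148*28 = 4144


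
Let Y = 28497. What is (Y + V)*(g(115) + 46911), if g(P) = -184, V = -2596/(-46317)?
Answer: 61674880621415/46317 ≈ 1.3316e+9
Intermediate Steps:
V = 2596/46317 (V = -2596*(-1/46317) = 2596/46317 ≈ 0.056049)
(Y + V)*(g(115) + 46911) = (28497 + 2596/46317)*(-184 + 46911) = (1319898145/46317)*46727 = 61674880621415/46317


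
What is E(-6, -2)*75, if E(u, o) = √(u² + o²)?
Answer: 150*√10 ≈ 474.34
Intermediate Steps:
E(u, o) = √(o² + u²)
E(-6, -2)*75 = √((-2)² + (-6)²)*75 = √(4 + 36)*75 = √40*75 = (2*√10)*75 = 150*√10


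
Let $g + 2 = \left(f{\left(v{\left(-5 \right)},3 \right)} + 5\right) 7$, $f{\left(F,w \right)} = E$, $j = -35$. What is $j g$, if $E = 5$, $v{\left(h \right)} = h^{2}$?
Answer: $-2380$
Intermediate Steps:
$f{\left(F,w \right)} = 5$
$g = 68$ ($g = -2 + \left(5 + 5\right) 7 = -2 + 10 \cdot 7 = -2 + 70 = 68$)
$j g = \left(-35\right) 68 = -2380$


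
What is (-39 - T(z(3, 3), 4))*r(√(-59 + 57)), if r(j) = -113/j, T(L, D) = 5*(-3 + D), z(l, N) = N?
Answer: -2486*I*√2 ≈ -3515.7*I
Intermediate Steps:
T(L, D) = -15 + 5*D
(-39 - T(z(3, 3), 4))*r(√(-59 + 57)) = (-39 - (-15 + 5*4))*(-113/√(-59 + 57)) = (-39 - (-15 + 20))*(-113*(-I*√2/2)) = (-39 - 1*5)*(-113*(-I*√2/2)) = (-39 - 5)*(-(-113)*I*√2/2) = -2486*I*√2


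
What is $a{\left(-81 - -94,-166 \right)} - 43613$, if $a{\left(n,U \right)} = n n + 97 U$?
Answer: $-59546$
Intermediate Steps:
$a{\left(n,U \right)} = n^{2} + 97 U$
$a{\left(-81 - -94,-166 \right)} - 43613 = \left(\left(-81 - -94\right)^{2} + 97 \left(-166\right)\right) - 43613 = \left(\left(-81 + 94\right)^{2} - 16102\right) - 43613 = \left(13^{2} - 16102\right) - 43613 = \left(169 - 16102\right) - 43613 = -15933 - 43613 = -59546$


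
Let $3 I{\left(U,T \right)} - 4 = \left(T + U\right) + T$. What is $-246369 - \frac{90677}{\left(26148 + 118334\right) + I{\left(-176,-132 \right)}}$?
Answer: $- \frac{106680512721}{433010} \approx -2.4637 \cdot 10^{5}$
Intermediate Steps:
$I{\left(U,T \right)} = \frac{4}{3} + \frac{U}{3} + \frac{2 T}{3}$ ($I{\left(U,T \right)} = \frac{4}{3} + \frac{\left(T + U\right) + T}{3} = \frac{4}{3} + \frac{U + 2 T}{3} = \frac{4}{3} + \left(\frac{U}{3} + \frac{2 T}{3}\right) = \frac{4}{3} + \frac{U}{3} + \frac{2 T}{3}$)
$-246369 - \frac{90677}{\left(26148 + 118334\right) + I{\left(-176,-132 \right)}} = -246369 - \frac{90677}{\left(26148 + 118334\right) + \left(\frac{4}{3} + \frac{1}{3} \left(-176\right) + \frac{2}{3} \left(-132\right)\right)} = -246369 - \frac{90677}{144482 - \frac{436}{3}} = -246369 - \frac{90677}{\frac{433010}{3}} = -246369 - \frac{272031}{433010} = - \frac{106680512721}{433010}$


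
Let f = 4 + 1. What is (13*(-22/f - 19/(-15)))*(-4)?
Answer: 2444/15 ≈ 162.93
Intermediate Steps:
f = 5
(13*(-22/f - 19/(-15)))*(-4) = (13*(-22/5 - 19/(-15)))*(-4) = (13*(-22*1/5 - 19*(-1/15)))*(-4) = (13*(-22/5 + 19/15))*(-4) = (13*(-47/15))*(-4) = -611/15*(-4) = 2444/15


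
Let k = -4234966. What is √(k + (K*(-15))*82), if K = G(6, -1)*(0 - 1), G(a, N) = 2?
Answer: I*√4232506 ≈ 2057.3*I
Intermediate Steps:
K = -2 (K = 2*(0 - 1) = 2*(-1) = -2)
√(k + (K*(-15))*82) = √(-4234966 - 2*(-15)*82) = √(-4234966 + 30*82) = √(-4234966 + 2460) = √(-4232506) = I*√4232506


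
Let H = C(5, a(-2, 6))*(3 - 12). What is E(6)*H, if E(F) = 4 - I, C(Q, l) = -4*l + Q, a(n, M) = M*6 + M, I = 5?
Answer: -1467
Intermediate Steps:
a(n, M) = 7*M (a(n, M) = 6*M + M = 7*M)
C(Q, l) = Q - 4*l
H = 1467 (H = (5 - 28*6)*(3 - 12) = (5 - 4*42)*(-9) = (5 - 168)*(-9) = -163*(-9) = 1467)
E(F) = -1 (E(F) = 4 - 1*5 = 4 - 5 = -1)
E(6)*H = -1*1467 = -1467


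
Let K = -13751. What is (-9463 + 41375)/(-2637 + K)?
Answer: -7978/4097 ≈ -1.9473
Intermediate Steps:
(-9463 + 41375)/(-2637 + K) = (-9463 + 41375)/(-2637 - 13751) = 31912/(-16388) = 31912*(-1/16388) = -7978/4097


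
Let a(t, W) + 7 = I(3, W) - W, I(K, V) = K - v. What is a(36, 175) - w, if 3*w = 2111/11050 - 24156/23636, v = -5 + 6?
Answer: -35204745949/195883350 ≈ -179.72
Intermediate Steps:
v = 1
I(K, V) = -1 + K (I(K, V) = K - 1*1 = K - 1 = -1 + K)
a(t, W) = -5 - W (a(t, W) = -7 + ((-1 + 3) - W) = -7 + (2 - W) = -5 - W)
w = -54257051/195883350 (w = (2111/11050 - 24156/23636)/3 = (2111*(1/11050) - 24156*1/23636)/3 = (2111/11050 - 6039/5909)/3 = (1/3)*(-54257051/65294450) = -54257051/195883350 ≈ -0.27699)
a(36, 175) - w = (-5 - 1*175) - 1*(-54257051/195883350) = (-5 - 175) + 54257051/195883350 = -180 + 54257051/195883350 = -35204745949/195883350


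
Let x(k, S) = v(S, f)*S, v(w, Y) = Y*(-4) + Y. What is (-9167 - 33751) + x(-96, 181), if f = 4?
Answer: -45090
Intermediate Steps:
v(w, Y) = -3*Y (v(w, Y) = -4*Y + Y = -3*Y)
x(k, S) = -12*S (x(k, S) = (-3*4)*S = -12*S)
(-9167 - 33751) + x(-96, 181) = (-9167 - 33751) - 12*181 = -42918 - 2172 = -45090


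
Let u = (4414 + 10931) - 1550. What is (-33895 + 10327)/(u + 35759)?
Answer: -3928/8259 ≈ -0.47560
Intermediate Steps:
u = 13795 (u = 15345 - 1550 = 13795)
(-33895 + 10327)/(u + 35759) = (-33895 + 10327)/(13795 + 35759) = -23568/49554 = -23568*1/49554 = -3928/8259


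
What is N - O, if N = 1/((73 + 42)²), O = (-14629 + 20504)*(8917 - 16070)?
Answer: 555765746876/13225 ≈ 4.2024e+7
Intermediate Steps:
O = -42023875 (O = 5875*(-7153) = -42023875)
N = 1/13225 (N = 1/(115²) = 1/13225 ≈ 7.5614e-5)
N - O = 1/13225 - 1*(-42023875) = 1/13225 + 42023875 = 555765746876/13225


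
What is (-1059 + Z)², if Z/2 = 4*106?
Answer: 44521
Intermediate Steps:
Z = 848 (Z = 2*(4*106) = 2*424 = 848)
(-1059 + Z)² = (-1059 + 848)² = (-211)² = 44521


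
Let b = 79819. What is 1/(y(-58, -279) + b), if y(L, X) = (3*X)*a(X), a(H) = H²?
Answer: -1/65073098 ≈ -1.5367e-8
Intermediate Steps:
y(L, X) = 3*X³ (y(L, X) = (3*X)*X² = 3*X³)
1/(y(-58, -279) + b) = 1/(3*(-279)³ + 79819) = 1/(3*(-21717639) + 79819) = 1/(-65152917 + 79819) = 1/(-65073098) = -1/65073098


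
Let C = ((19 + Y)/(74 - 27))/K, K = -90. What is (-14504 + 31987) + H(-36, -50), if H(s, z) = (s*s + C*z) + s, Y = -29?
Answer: 7928239/423 ≈ 18743.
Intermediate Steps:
C = 1/423 (C = ((19 - 29)/(74 - 27))/(-90) = -10/47*(-1/90) = 1/423 ≈ 0.0023641)
H(s, z) = s + s² + z/423 (H(s, z) = (s*s + z/423) + s = (s² + z/423) + s = s + s² + z/423)
(-14504 + 31987) + H(-36, -50) = (-14504 + 31987) + (-36 + (-36)² + (1/423)*(-50)) = 17483 + (-36 + 1296 - 50/423) = 17483 + 532930/423 = 7928239/423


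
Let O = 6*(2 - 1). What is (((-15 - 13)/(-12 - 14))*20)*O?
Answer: 1680/13 ≈ 129.23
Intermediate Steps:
O = 6 (O = 6*1 = 6)
(((-15 - 13)/(-12 - 14))*20)*O = (((-15 - 13)/(-12 - 14))*20)*6 = (-28/(-26)*20)*6 = (-28*(-1/26)*20)*6 = ((14/13)*20)*6 = (280/13)*6 = 1680/13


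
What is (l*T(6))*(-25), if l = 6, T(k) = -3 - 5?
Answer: 1200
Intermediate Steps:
T(k) = -8
(l*T(6))*(-25) = (6*(-8))*(-25) = -48*(-25) = 1200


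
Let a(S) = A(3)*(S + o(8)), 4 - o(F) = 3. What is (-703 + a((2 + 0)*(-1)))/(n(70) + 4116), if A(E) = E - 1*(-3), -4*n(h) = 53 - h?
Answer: -2836/16481 ≈ -0.17208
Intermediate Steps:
o(F) = 1 (o(F) = 4 - 1*3 = 4 - 3 = 1)
n(h) = -53/4 + h/4 (n(h) = -(53 - h)/4 = -53/4 + h/4)
A(E) = 3 + E (A(E) = E + 3 = 3 + E)
a(S) = 6 + 6*S (a(S) = (3 + 3)*(S + 1) = 6*(1 + S) = 6 + 6*S)
(-703 + a((2 + 0)*(-1)))/(n(70) + 4116) = (-703 + (6 + 6*((2 + 0)*(-1))))/((-53/4 + (1/4)*70) + 4116) = (-703 + (6 + 6*(2*(-1))))/((-53/4 + 35/2) + 4116) = (-703 + (6 + 6*(-2)))/(17/4 + 4116) = (-703 + (6 - 12))/(16481/4) = (-703 - 6)*(4/16481) = -709*4/16481 = -2836/16481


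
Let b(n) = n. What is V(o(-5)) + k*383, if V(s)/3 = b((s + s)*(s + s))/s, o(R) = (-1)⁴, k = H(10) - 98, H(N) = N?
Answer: -33692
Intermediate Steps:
k = -88 (k = 10 - 98 = -88)
o(R) = 1
V(s) = 12*s (V(s) = 3*(((s + s)*(s + s))/s) = 3*(((2*s)*(2*s))/s) = 3*((4*s²)/s) = 3*(4*s) = 12*s)
V(o(-5)) + k*383 = 12*1 - 88*383 = 12 - 33704 = -33692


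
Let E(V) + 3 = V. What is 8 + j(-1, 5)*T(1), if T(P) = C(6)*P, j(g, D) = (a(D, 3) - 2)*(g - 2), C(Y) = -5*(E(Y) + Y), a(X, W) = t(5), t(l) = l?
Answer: 413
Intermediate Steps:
E(V) = -3 + V
a(X, W) = 5
C(Y) = 15 - 10*Y (C(Y) = -5*((-3 + Y) + Y) = -5*(-3 + 2*Y) = 15 - 10*Y)
j(g, D) = -6 + 3*g (j(g, D) = (5 - 2)*(g - 2) = 3*(-2 + g) = -6 + 3*g)
T(P) = -45*P (T(P) = (15 - 10*6)*P = (15 - 60)*P = -45*P)
8 + j(-1, 5)*T(1) = 8 + (-6 + 3*(-1))*(-45*1) = 8 + (-6 - 3)*(-45) = 8 - 9*(-45) = 8 + 405 = 413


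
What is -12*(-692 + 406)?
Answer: 3432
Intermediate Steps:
-12*(-692 + 406) = -12*(-286) = 3432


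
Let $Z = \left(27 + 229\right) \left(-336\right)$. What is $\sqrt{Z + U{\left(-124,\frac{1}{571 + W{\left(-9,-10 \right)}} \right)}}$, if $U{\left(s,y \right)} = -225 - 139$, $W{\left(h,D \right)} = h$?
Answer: $2 i \sqrt{21595} \approx 293.9 i$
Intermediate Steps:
$Z = -86016$ ($Z = 256 \left(-336\right) = -86016$)
$U{\left(s,y \right)} = -364$
$\sqrt{Z + U{\left(-124,\frac{1}{571 + W{\left(-9,-10 \right)}} \right)}} = \sqrt{-86016 - 364} = \sqrt{-86380} = 2 i \sqrt{21595}$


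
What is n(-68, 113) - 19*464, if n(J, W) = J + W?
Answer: -8771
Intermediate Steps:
n(-68, 113) - 19*464 = (-68 + 113) - 19*464 = 45 - 8816 = -8771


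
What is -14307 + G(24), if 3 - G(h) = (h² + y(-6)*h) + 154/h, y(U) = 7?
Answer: -180653/12 ≈ -15054.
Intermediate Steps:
G(h) = 3 - h² - 154/h - 7*h (G(h) = 3 - ((h² + 7*h) + 154/h) = 3 - (h² + 7*h + 154/h) = 3 + (-h² - 154/h - 7*h) = 3 - h² - 154/h - 7*h)
-14307 + G(24) = -14307 + (3 - 1*24² - 154/24 - 7*24) = -14307 + (3 - 1*576 - 154*1/24 - 168) = -14307 + (3 - 576 - 77/12 - 168) = -14307 - 8969/12 = -180653/12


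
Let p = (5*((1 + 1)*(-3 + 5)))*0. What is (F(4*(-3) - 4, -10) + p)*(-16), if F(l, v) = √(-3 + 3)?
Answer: 0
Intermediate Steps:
p = 0 (p = (5*(2*2))*0 = (5*4)*0 = 20*0 = 0)
F(l, v) = 0 (F(l, v) = √0 = 0)
(F(4*(-3) - 4, -10) + p)*(-16) = (0 + 0)*(-16) = 0*(-16) = 0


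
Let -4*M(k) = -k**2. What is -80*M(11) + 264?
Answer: -2156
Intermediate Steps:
M(k) = k**2/4 (M(k) = -(-1)*k**2/4 = k**2/4)
-80*M(11) + 264 = -20*11**2 + 264 = -20*121 + 264 = -80*121/4 + 264 = -2420 + 264 = -2156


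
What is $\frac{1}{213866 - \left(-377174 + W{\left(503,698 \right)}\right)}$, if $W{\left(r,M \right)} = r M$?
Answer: $\frac{1}{239946} \approx 4.1676 \cdot 10^{-6}$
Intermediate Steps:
$W{\left(r,M \right)} = M r$
$\frac{1}{213866 - \left(-377174 + W{\left(503,698 \right)}\right)} = \frac{1}{213866 + \left(377174 - 698 \cdot 503\right)} = \frac{1}{213866 + \left(377174 - 351094\right)} = \frac{1}{213866 + 26080} = \frac{1}{239946}$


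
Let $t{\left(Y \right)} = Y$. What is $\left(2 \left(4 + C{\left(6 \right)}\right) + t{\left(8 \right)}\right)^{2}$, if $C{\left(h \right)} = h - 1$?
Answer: $676$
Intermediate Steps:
$C{\left(h \right)} = -1 + h$ ($C{\left(h \right)} = h - 1 = -1 + h$)
$\left(2 \left(4 + C{\left(6 \right)}\right) + t{\left(8 \right)}\right)^{2} = \left(2 \left(4 + \left(-1 + 6\right)\right) + 8\right)^{2} = \left(2 \left(4 + 5\right) + 8\right)^{2} = \left(2 \cdot 9 + 8\right)^{2} = \left(18 + 8\right)^{2} = 26^{2} = 676$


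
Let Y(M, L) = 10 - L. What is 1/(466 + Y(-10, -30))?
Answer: 1/506 ≈ 0.0019763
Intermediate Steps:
1/(466 + Y(-10, -30)) = 1/(466 + (10 - 1*(-30))) = 1/(466 + (10 + 30)) = 1/(466 + 40) = 1/506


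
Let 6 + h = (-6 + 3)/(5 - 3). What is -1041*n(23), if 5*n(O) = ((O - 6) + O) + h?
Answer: -13533/2 ≈ -6766.5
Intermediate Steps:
h = -15/2 (h = -6 + (-6 + 3)/(5 - 3) = -6 - 3/2 = -15/2 ≈ -7.5000)
n(O) = -27/10 + 2*O/5 (n(O) = (((O - 6) + O) - 15/2)/5 = (((-6 + O) + O) - 15/2)/5 = ((-6 + 2*O) - 15/2)/5 = (-27/2 + 2*O)/5 = -27/10 + 2*O/5)
-1041*n(23) = -1041*(-27/10 + (⅖)*23) = -1041*(-27/10 + 46/5) = -1041*13/2 = -13533/2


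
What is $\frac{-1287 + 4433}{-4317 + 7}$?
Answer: $- \frac{1573}{2155} \approx -0.72993$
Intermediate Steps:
$\frac{-1287 + 4433}{-4317 + 7} = \frac{3146}{-4310} = 3146 \left(- \frac{1}{4310}\right) = - \frac{1573}{2155}$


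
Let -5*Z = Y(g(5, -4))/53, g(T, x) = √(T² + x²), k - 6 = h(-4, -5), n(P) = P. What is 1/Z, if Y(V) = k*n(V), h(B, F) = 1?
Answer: -265*√41/287 ≈ -5.9123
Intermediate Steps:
k = 7 (k = 6 + 1 = 7)
Y(V) = 7*V
Z = -7*√41/265 (Z = -7*√(5² + (-4)²)/(5*53) = -7*√(25 + 16)/265 = -7*√41/265 ≈ -0.16914)
1/Z = 1/(-7*√41/265) = -265*√41/287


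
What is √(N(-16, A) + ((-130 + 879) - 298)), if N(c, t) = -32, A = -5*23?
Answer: √419 ≈ 20.469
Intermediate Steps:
A = -115
√(N(-16, A) + ((-130 + 879) - 298)) = √(-32 + ((-130 + 879) - 298)) = √(-32 + (749 - 298)) = √(-32 + 451) = √419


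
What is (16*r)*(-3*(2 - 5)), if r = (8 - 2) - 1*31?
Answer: -3600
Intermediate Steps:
r = -25 (r = 6 - 31 = -25)
(16*r)*(-3*(2 - 5)) = (16*(-25))*(-3*(2 - 5)) = -(-1200)*(-3) = -400*9 = -3600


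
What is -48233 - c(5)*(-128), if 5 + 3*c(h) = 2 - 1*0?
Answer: -48361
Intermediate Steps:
c(h) = -1 (c(h) = -5/3 + (2 - 1*0)/3 = -5/3 + (2 + 0)/3 = -5/3 + (⅓)*2 = -5/3 + ⅔ = -1)
-48233 - c(5)*(-128) = -48233 - (-1)*(-128) = -48233 - 1*128 = -48233 - 128 = -48361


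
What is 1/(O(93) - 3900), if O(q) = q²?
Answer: 1/4749 ≈ 0.00021057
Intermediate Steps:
1/(O(93) - 3900) = 1/(93² - 3900) = 1/(8649 - 3900) = 1/4749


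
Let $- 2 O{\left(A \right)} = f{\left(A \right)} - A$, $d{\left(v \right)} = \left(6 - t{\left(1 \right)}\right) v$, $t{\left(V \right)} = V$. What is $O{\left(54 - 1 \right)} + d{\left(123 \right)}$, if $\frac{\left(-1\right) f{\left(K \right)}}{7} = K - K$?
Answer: $\frac{1283}{2} \approx 641.5$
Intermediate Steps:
$f{\left(K \right)} = 0$ ($f{\left(K \right)} = - 7 \left(K - K\right) = \left(-7\right) 0 = 0$)
$d{\left(v \right)} = 5 v$ ($d{\left(v \right)} = \left(6 - 1\right) v = 5 v$)
$O{\left(A \right)} = \frac{A}{2}$ ($O{\left(A \right)} = - \frac{0 - A}{2} = - \frac{\left(-1\right) A}{2} = \frac{A}{2}$)
$O{\left(54 - 1 \right)} + d{\left(123 \right)} = \frac{54 - 1}{2} + 5 \cdot 123 = \frac{54 - 1}{2} + 615 = \frac{1}{2} \cdot 53 + 615 = \frac{53}{2} + 615 = \frac{1283}{2}$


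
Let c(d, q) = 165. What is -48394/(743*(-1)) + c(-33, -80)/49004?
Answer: 2371622171/36409972 ≈ 65.137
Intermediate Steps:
-48394/(743*(-1)) + c(-33, -80)/49004 = -48394/(743*(-1)) + 165/49004 = -48394/(-743) + 165*(1/49004) = -48394*(-1/743) + 165/49004 = 48394/743 + 165/49004 = 2371622171/36409972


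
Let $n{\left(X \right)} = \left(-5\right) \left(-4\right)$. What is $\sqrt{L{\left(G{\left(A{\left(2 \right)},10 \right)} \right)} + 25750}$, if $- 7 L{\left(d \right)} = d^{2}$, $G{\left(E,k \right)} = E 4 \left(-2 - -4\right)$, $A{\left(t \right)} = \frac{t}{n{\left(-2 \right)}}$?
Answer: $\frac{\sqrt{31543638}}{35} \approx 160.47$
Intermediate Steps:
$n{\left(X \right)} = 20$
$A{\left(t \right)} = \frac{t}{20}$
$G{\left(E,k \right)} = 8 E$ ($G{\left(E,k \right)} = 4 E \left(-2 + 4\right) = 4 E 2 = 8 E$)
$L{\left(d \right)} = - \frac{d^{2}}{7}$
$\sqrt{L{\left(G{\left(A{\left(2 \right)},10 \right)} \right)} + 25750} = \sqrt{- \frac{\left(8 \cdot \frac{1}{20} \cdot 2\right)^{2}}{7} + 25750} = \sqrt{- \frac{\left(8 \cdot \frac{1}{10}\right)^{2}}{7} + 25750} = \sqrt{- \frac{\left(\frac{4}{5}\right)^{2}}{7} + 25750} = \sqrt{\left(- \frac{1}{7}\right) \frac{16}{25} + 25750} = \sqrt{- \frac{16}{175} + 25750} = \sqrt{\frac{4506234}{175}} = \frac{\sqrt{31543638}}{35}$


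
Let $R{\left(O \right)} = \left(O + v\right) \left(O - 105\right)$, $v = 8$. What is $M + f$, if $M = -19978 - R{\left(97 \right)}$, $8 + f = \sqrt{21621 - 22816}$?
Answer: $-19146 + i \sqrt{1195} \approx -19146.0 + 34.569 i$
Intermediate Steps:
$R{\left(O \right)} = \left(-105 + O\right) \left(8 + O\right)$ ($R{\left(O \right)} = \left(O + 8\right) \left(O - 105\right) = \left(8 + O\right) \left(-105 + O\right) = \left(-105 + O\right) \left(8 + O\right)$)
$f = -8 + i \sqrt{1195}$ ($f = -8 + \sqrt{21621 - 22816} = -8 + \sqrt{-1195} = -8 + i \sqrt{1195} \approx -8.0 + 34.569 i$)
$M = -19138$ ($M = -19978 - \left(-840 + 97^{2} - 9409\right) = -19978 - \left(-840 + 9409 - 9409\right) = -19978 - -840 = -19978 + 840 = -19138$)
$M + f = -19138 - \left(8 - i \sqrt{1195}\right) = -19146 + i \sqrt{1195}$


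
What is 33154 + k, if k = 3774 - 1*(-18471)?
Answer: 55399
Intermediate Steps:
k = 22245 (k = 3774 + 18471 = 22245)
33154 + k = 33154 + 22245 = 55399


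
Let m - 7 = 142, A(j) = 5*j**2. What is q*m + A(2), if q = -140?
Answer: -20840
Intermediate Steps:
m = 149 (m = 7 + 142 = 149)
q*m + A(2) = -140*149 + 5*2**2 = -20860 + 5*4 = -20860 + 20 = -20840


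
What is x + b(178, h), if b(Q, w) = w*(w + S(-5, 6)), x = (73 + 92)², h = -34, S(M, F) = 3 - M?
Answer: 28109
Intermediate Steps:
x = 27225 (x = 165² = 27225)
b(Q, w) = w*(8 + w) (b(Q, w) = w*(w + (3 - 1*(-5))) = w*(w + (3 + 5)) = w*(w + 8) = w*(8 + w))
x + b(178, h) = 27225 - 34*(8 - 34) = 27225 - 34*(-26) = 27225 + 884 = 28109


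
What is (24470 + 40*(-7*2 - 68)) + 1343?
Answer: 22533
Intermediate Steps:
(24470 + 40*(-7*2 - 68)) + 1343 = (24470 + 40*(-14 - 68)) + 1343 = (24470 + 40*(-82)) + 1343 = (24470 - 3280) + 1343 = 21190 + 1343 = 22533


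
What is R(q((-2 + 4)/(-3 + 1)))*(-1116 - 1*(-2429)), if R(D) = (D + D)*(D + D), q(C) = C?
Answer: 5252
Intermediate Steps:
R(D) = 4*D**2 (R(D) = (2*D)*(2*D) = 4*D**2)
R(q((-2 + 4)/(-3 + 1)))*(-1116 - 1*(-2429)) = (4*((-2 + 4)/(-3 + 1))**2)*(-1116 - 1*(-2429)) = (4*(2/(-2))**2)*(-1116 + 2429) = (4*(2*(-1/2))**2)*1313 = (4*(-1)**2)*1313 = (4*1)*1313 = 4*1313 = 5252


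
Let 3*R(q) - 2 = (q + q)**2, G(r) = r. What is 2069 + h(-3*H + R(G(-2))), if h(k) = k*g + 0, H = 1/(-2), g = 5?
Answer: 4213/2 ≈ 2106.5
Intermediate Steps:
R(q) = 2/3 + 4*q**2/3 (R(q) = 2/3 + (q + q)**2/3 = 2/3 + (2*q)**2/3 = 2/3 + (4*q**2)/3 = 2/3 + 4*q**2/3)
H = -1/2 ≈ -0.50000
h(k) = 5*k (h(k) = k*5 + 0 = 5*k + 0 = 5*k)
2069 + h(-3*H + R(G(-2))) = 2069 + 5*(-3*(-1/2) + (2/3 + (4/3)*(-2)**2)) = 2069 + 5*(3/2 + (2/3 + (4/3)*4)) = 2069 + 5*(3/2 + (2/3 + 16/3)) = 2069 + 5*(3/2 + 6) = 2069 + 5*(15/2) = 2069 + 75/2 = 4213/2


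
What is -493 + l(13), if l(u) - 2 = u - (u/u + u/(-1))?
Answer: -466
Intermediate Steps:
l(u) = 1 + 2*u (l(u) = 2 + (u - (u/u + u/(-1))) = 2 + (u - (1 + u*(-1))) = 2 + (u - (1 - u)) = 2 + (u + (-1 + u)) = 2 + (-1 + 2*u) = 1 + 2*u)
-493 + l(13) = -493 + (1 + 2*13) = -493 + (1 + 26) = -493 + 27 = -466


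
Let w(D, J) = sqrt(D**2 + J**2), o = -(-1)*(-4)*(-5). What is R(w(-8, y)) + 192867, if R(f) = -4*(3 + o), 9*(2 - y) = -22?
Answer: 192775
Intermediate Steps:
y = 40/9 (y = 2 - 1/9*(-22) = 2 + 22/9 = 40/9 ≈ 4.4444)
o = 20 (o = -1*4*(-5) = -4*(-5) = 20)
R(f) = -92 (R(f) = -4*(3 + 20) = -4*23 = -92)
R(w(-8, y)) + 192867 = -92 + 192867 = 192775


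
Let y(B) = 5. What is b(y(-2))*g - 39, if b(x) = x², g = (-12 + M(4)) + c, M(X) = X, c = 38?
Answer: 711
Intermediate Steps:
g = 30 (g = (-12 + 4) + 38 = -8 + 38 = 30)
b(y(-2))*g - 39 = 5²*30 - 39 = 25*30 - 39 = 750 - 39 = 711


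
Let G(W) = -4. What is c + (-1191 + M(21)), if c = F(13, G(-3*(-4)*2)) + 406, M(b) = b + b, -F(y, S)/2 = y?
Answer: -769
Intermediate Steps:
F(y, S) = -2*y
M(b) = 2*b
c = 380 (c = -2*13 + 406 = -26 + 406 = 380)
c + (-1191 + M(21)) = 380 + (-1191 + 2*21) = 380 + (-1191 + 42) = 380 - 1149 = -769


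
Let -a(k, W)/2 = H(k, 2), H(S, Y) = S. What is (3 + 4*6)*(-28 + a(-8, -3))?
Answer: -324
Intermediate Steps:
a(k, W) = -2*k
(3 + 4*6)*(-28 + a(-8, -3)) = (3 + 4*6)*(-28 - 2*(-8)) = (3 + 24)*(-28 + 16) = 27*(-12) = -324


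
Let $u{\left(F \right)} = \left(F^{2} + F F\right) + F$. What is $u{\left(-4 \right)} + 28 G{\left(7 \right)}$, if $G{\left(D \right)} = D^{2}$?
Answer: $1400$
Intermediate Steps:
$u{\left(F \right)} = F + 2 F^{2}$ ($u{\left(F \right)} = \left(F^{2} + F^{2}\right) + F = 2 F^{2} + F = F + 2 F^{2}$)
$u{\left(-4 \right)} + 28 G{\left(7 \right)} = - 4 \left(1 + 2 \left(-4\right)\right) + 28 \cdot 7^{2} = - 4 \left(1 - 8\right) + 28 \cdot 49 = \left(-4\right) \left(-7\right) + 1372 = 28 + 1372 = 1400$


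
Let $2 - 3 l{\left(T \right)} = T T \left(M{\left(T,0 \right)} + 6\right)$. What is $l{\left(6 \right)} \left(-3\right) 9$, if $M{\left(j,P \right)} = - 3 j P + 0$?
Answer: $1926$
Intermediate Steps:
$M{\left(j,P \right)} = - 3 P j$ ($M{\left(j,P \right)} = - 3 P j + 0 = - 3 P j$)
$l{\left(T \right)} = \frac{2}{3} - 2 T^{2}$ ($l{\left(T \right)} = \frac{2}{3} - \frac{T T \left(\left(-3\right) 0 T + 6\right)}{3} = \frac{2}{3} - \frac{T^{2} \left(0 + 6\right)}{3} = \frac{2}{3} - \frac{T^{2} \cdot 6}{3} = \frac{2}{3} - \frac{6 T^{2}}{3} = \frac{2}{3} - 2 T^{2}$)
$l{\left(6 \right)} \left(-3\right) 9 = \left(\frac{2}{3} - 2 \cdot 6^{2}\right) \left(-3\right) 9 = \left(\frac{2}{3} - 72\right) \left(-3\right) 9 = \left(- \frac{214}{3}\right) \left(-3\right) 9 = 214 \cdot 9 = 1926$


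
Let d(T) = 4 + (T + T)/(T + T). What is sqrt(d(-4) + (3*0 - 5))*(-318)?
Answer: 0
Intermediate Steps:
d(T) = 5 (d(T) = 4 + (2*T)/((2*T)) = 4 + (2*T)*(1/(2*T)) = 4 + 1 = 5)
sqrt(d(-4) + (3*0 - 5))*(-318) = sqrt(5 + (3*0 - 5))*(-318) = sqrt(5 + (0 - 5))*(-318) = sqrt(5 - 5)*(-318) = sqrt(0)*(-318) = 0*(-318) = 0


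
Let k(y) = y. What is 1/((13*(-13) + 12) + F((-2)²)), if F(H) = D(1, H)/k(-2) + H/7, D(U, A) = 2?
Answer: -7/1102 ≈ -0.0063521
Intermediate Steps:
F(H) = -1 + H/7 (F(H) = 2/(-2) + H/7 = 2*(-½) + H*(⅐) = -1 + H/7)
1/((13*(-13) + 12) + F((-2)²)) = 1/((13*(-13) + 12) + (-1 + (⅐)*(-2)²)) = 1/((-169 + 12) + (-1 + (⅐)*4)) = 1/(-157 + (-1 + 4/7)) = 1/(-157 - 3/7) = 1/(-1102/7) = -7/1102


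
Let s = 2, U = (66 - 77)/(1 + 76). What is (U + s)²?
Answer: 169/49 ≈ 3.4490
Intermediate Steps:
U = -⅐ (U = -11/77 = -11*1/77 = -⅐ ≈ -0.14286)
(U + s)² = (-⅐ + 2)² = (13/7)² = 169/49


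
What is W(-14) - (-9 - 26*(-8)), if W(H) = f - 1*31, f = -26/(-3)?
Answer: -664/3 ≈ -221.33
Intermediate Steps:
f = 26/3 (f = -26*(-⅓) = 26/3 ≈ 8.6667)
W(H) = -67/3 (W(H) = 26/3 - 1*31 = 26/3 - 31 = -67/3)
W(-14) - (-9 - 26*(-8)) = -67/3 - (-9 - 26*(-8)) = -67/3 - (-9 + 208) = -67/3 - 1*199 = -67/3 - 199 = -664/3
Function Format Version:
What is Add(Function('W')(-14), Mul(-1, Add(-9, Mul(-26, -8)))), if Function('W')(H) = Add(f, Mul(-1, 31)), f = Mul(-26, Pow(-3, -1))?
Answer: Rational(-664, 3) ≈ -221.33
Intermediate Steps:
f = Rational(26, 3) (f = Mul(-26, Rational(-1, 3)) = Rational(26, 3) ≈ 8.6667)
Function('W')(H) = Rational(-67, 3) (Function('W')(H) = Add(Rational(26, 3), Mul(-1, 31)) = Add(Rational(26, 3), -31) = Rational(-67, 3))
Add(Function('W')(-14), Mul(-1, Add(-9, Mul(-26, -8)))) = Add(Rational(-67, 3), Mul(-1, Add(-9, Mul(-26, -8)))) = Add(Rational(-67, 3), Mul(-1, Add(-9, 208))) = Add(Rational(-67, 3), Mul(-1, 199)) = Add(Rational(-67, 3), -199) = Rational(-664, 3)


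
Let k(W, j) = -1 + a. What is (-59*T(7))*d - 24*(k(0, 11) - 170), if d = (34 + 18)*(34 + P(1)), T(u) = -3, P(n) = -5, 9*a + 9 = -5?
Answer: 813172/3 ≈ 2.7106e+5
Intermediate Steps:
a = -14/9 (a = -1 + (⅑)*(-5) = -1 - 5/9 = -14/9 ≈ -1.5556)
k(W, j) = -23/9 (k(W, j) = -1 - 14/9 = -23/9)
d = 1508 (d = (34 + 18)*(34 - 5) = 52*29 = 1508)
(-59*T(7))*d - 24*(k(0, 11) - 170) = -59*(-3)*1508 - 24*(-23/9 - 170) = 177*1508 - 24*(-1553)/9 = 266916 - 1*(-12424/3) = 266916 + 12424/3 = 813172/3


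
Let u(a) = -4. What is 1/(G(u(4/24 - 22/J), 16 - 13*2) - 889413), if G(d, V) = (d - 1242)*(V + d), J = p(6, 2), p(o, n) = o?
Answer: -1/871969 ≈ -1.1468e-6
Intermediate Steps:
J = 6
G(d, V) = (-1242 + d)*(V + d)
1/(G(u(4/24 - 22/J), 16 - 13*2) - 889413) = 1/(((-4)² - 1242*(16 - 13*2) - 1242*(-4) + (16 - 13*2)*(-4)) - 889413) = 1/((16 - 1242*(16 - 26) + 4968 + (16 - 26)*(-4)) - 889413) = 1/((16 - 1242*(-10) + 4968 - 10*(-4)) - 889413) = 1/((16 + 12420 + 4968 + 40) - 889413) = 1/(17444 - 889413) = 1/(-871969) = -1/871969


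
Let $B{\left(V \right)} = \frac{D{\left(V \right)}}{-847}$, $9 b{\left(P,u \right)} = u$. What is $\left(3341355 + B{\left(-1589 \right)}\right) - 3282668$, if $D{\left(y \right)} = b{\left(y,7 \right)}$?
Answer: $\frac{63910142}{1089} \approx 58687.0$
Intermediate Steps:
$b{\left(P,u \right)} = \frac{u}{9}$
$D{\left(y \right)} = \frac{7}{9}$ ($D{\left(y \right)} = \frac{1}{9} \cdot 7 = \frac{7}{9}$)
$B{\left(V \right)} = - \frac{1}{1089}$ ($B{\left(V \right)} = \frac{7}{9 \left(-847\right)} = \frac{7}{9} \left(- \frac{1}{847}\right) = - \frac{1}{1089}$)
$\left(3341355 + B{\left(-1589 \right)}\right) - 3282668 = \left(3341355 - \frac{1}{1089}\right) - 3282668 = \frac{3638735594}{1089} - 3282668 = \frac{63910142}{1089}$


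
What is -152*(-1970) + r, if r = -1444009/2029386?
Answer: 607677899831/2029386 ≈ 2.9944e+5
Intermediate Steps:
r = -1444009/2029386 (r = -1444009*1/2029386 = -1444009/2029386 ≈ -0.71155)
-152*(-1970) + r = -152*(-1970) - 1444009/2029386 = 299440 - 1444009/2029386 = 607677899831/2029386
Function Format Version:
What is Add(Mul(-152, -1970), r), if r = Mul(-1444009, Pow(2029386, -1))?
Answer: Rational(607677899831, 2029386) ≈ 2.9944e+5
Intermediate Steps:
r = Rational(-1444009, 2029386) (r = Mul(-1444009, Rational(1, 2029386)) = Rational(-1444009, 2029386) ≈ -0.71155)
Add(Mul(-152, -1970), r) = Add(Mul(-152, -1970), Rational(-1444009, 2029386)) = Add(299440, Rational(-1444009, 2029386)) = Rational(607677899831, 2029386)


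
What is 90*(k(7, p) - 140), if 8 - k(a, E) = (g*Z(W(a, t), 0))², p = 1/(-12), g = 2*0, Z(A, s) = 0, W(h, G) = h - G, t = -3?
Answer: -11880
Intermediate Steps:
g = 0
p = -1/12 ≈ -0.083333
k(a, E) = 8 (k(a, E) = 8 - (0*0)² = 8 - 1*0² = 8 - 1*0 = 8 + 0 = 8)
90*(k(7, p) - 140) = 90*(8 - 140) = 90*(-132) = -11880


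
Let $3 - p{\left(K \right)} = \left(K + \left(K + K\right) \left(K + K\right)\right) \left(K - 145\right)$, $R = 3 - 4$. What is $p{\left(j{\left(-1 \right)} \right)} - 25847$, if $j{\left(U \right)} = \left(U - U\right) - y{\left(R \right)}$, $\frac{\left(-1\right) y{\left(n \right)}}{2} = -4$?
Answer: $12100$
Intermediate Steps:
$R = -1$
$y{\left(n \right)} = 8$ ($y{\left(n \right)} = \left(-2\right) \left(-4\right) = 8$)
$j{\left(U \right)} = -8$ ($j{\left(U \right)} = \left(U - U\right) - 8 = 0 - 8 = -8$)
$p{\left(K \right)} = 3 - \left(-145 + K\right) \left(K + 4 K^{2}\right)$ ($p{\left(K \right)} = 3 - \left(K + \left(K + K\right) \left(K + K\right)\right) \left(K - 145\right) = 3 - \left(K + 2 K 2 K\right) \left(-145 + K\right) = 3 - \left(K + 4 K^{2}\right) \left(-145 + K\right) = 3 - \left(-145 + K\right) \left(K + 4 K^{2}\right)$)
$p{\left(j{\left(-1 \right)} \right)} - 25847 = \left(3 - 4 \left(-8\right)^{3} + 145 \left(-8\right) + 579 \left(-8\right)^{2}\right) - 25847 = \left(3 - -2048 - 1160 + 579 \cdot 64\right) - 25847 = \left(3 + 2048 - 1160 + 37056\right) - 25847 = 37947 - 25847 = 12100$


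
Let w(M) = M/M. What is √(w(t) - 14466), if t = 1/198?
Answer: I*√14465 ≈ 120.27*I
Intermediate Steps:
t = 1/198 ≈ 0.0050505
w(M) = 1
√(w(t) - 14466) = √(1 - 14466) = √(-14465) = I*√14465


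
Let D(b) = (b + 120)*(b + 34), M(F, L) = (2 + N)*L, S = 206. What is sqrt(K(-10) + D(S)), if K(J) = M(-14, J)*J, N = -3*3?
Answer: 2*sqrt(19385) ≈ 278.46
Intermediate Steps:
N = -9
M(F, L) = -7*L (M(F, L) = (2 - 9)*L = -7*L)
D(b) = (34 + b)*(120 + b) (D(b) = (120 + b)*(34 + b) = (34 + b)*(120 + b))
K(J) = -7*J**2 (K(J) = (-7*J)*J = -7*J**2)
sqrt(K(-10) + D(S)) = sqrt(-7*(-10)**2 + (4080 + 206**2 + 154*206)) = sqrt(-7*100 + (4080 + 42436 + 31724)) = sqrt(-700 + 78240) = sqrt(77540) = 2*sqrt(19385)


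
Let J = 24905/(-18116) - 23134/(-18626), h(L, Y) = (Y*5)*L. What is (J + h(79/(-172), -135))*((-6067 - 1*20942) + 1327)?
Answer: -14434630644183583/1813678811 ≈ -7.9588e+6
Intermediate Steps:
h(L, Y) = 5*L*Y (h(L, Y) = (5*Y)*L = 5*L*Y)
J = -22392493/168714308 (J = 24905*(-1/18116) - 23134*(-1/18626) = -24905/18116 + 11567/9313 = -22392493/168714308 ≈ -0.13272)
(J + h(79/(-172), -135))*((-6067 - 1*20942) + 1327) = (-22392493/168714308 + 5*(79/(-172))*(-135))*((-6067 - 1*20942) + 1327) = (-22392493/168714308 + 5*(79*(-1/172))*(-135))*((-6067 - 20942) + 1327) = (-22392493/168714308 + 5*(-79/172)*(-135))*(-27009 + 1327) = (-22392493/168714308 + 53325/172)*(-25682) = (1124104870663/3627357622)*(-25682) = -14434630644183583/1813678811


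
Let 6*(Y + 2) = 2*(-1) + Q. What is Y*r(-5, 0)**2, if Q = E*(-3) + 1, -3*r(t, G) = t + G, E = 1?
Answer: -200/27 ≈ -7.4074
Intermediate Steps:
r(t, G) = -G/3 - t/3 (r(t, G) = -(t + G)/3 = -(G + t)/3 = -G/3 - t/3)
Q = -2 (Q = 1*(-3) + 1 = -3 + 1 = -2)
Y = -8/3 (Y = -2 + (2*(-1) - 2)/6 = -2 + (-2 - 2)/6 = -2 + (1/6)*(-4) = -2 - 2/3 = -8/3 ≈ -2.6667)
Y*r(-5, 0)**2 = -8*(-1/3*0 - 1/3*(-5))**2/3 = -8*(0 + 5/3)**2/3 = -8*(5/3)**2/3 = -8/3*25/9 = -200/27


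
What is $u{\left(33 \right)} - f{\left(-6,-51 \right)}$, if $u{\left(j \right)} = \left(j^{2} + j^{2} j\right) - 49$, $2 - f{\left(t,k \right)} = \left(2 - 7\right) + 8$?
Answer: $36978$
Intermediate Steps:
$f{\left(t,k \right)} = -1$ ($f{\left(t,k \right)} = 2 - \left(\left(2 - 7\right) + 8\right) = 2 - \left(-5 + 8\right) = 2 - 3 = -1$)
$u{\left(j \right)} = -49 + j^{2} + j^{3}$ ($u{\left(j \right)} = \left(j^{2} + j^{3}\right) - 49 = -49 + j^{2} + j^{3}$)
$u{\left(33 \right)} - f{\left(-6,-51 \right)} = \left(-49 + 33^{2} + 33^{3}\right) - -1 = \left(-49 + 1089 + 35937\right) + 1 = 36977 + 1 = 36978$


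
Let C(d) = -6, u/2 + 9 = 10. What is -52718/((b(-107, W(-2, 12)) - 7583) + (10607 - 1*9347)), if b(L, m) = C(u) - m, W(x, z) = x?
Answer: 52718/6327 ≈ 8.3322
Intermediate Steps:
u = 2 (u = -18 + 2*10 = -18 + 20 = 2)
b(L, m) = -6 - m
-52718/((b(-107, W(-2, 12)) - 7583) + (10607 - 1*9347)) = -52718/(((-6 - 1*(-2)) - 7583) + (10607 - 1*9347)) = -52718/(((-6 + 2) - 7583) + (10607 - 9347)) = -52718/((-4 - 7583) + 1260) = -52718/(-7587 + 1260) = -52718/(-6327) = -52718*(-1/6327) = 52718/6327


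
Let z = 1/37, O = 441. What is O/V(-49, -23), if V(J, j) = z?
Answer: 16317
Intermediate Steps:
z = 1/37 ≈ 0.027027
V(J, j) = 1/37
O/V(-49, -23) = 441/(1/37) = 441*37 = 16317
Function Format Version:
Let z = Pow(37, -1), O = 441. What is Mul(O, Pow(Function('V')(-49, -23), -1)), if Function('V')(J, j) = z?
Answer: 16317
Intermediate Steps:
z = Rational(1, 37) ≈ 0.027027
Function('V')(J, j) = Rational(1, 37)
Mul(O, Pow(Function('V')(-49, -23), -1)) = Mul(441, Pow(Rational(1, 37), -1)) = Mul(441, 37) = 16317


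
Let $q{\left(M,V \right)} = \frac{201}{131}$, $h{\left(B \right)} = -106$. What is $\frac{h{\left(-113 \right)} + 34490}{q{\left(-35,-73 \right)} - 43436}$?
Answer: $- \frac{643472}{812845} \approx -0.79163$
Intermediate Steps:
$q{\left(M,V \right)} = \frac{201}{131}$ ($q{\left(M,V \right)} = 201 \cdot \frac{1}{131} = \frac{201}{131}$)
$\frac{h{\left(-113 \right)} + 34490}{q{\left(-35,-73 \right)} - 43436} = \frac{-106 + 34490}{\frac{201}{131} - 43436} = \frac{34384}{- \frac{5689915}{131}} = 34384 \left(- \frac{131}{5689915}\right) = - \frac{643472}{812845}$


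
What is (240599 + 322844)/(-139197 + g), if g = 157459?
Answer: 563443/18262 ≈ 30.853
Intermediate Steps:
(240599 + 322844)/(-139197 + g) = (240599 + 322844)/(-139197 + 157459) = 563443/18262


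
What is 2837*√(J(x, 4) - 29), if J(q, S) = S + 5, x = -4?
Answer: 5674*I*√5 ≈ 12687.0*I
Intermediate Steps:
J(q, S) = 5 + S
2837*√(J(x, 4) - 29) = 2837*√((5 + 4) - 29) = 2837*√(9 - 29) = 2837*√(-20) = 2837*(2*I*√5) = 5674*I*√5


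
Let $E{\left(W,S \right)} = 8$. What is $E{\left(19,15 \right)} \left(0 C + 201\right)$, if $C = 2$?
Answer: $1608$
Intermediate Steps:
$E{\left(19,15 \right)} \left(0 C + 201\right) = 8 \left(0 \cdot 2 + 201\right) = 8 \left(0 + 201\right) = 8 \cdot 201 = 1608$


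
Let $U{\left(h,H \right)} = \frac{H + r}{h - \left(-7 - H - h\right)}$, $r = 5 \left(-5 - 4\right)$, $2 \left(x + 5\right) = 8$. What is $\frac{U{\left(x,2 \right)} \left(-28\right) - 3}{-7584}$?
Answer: $- \frac{169}{7584} \approx -0.022284$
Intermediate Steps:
$x = -1$ ($x = -5 + \frac{1}{2} \cdot 8 = -5 + 4 = -1$)
$r = -45$ ($r = 5 \left(-9\right) = -45$)
$U{\left(h,H \right)} = \frac{-45 + H}{7 + H + 2 h}$ ($U{\left(h,H \right)} = \frac{H - 45}{h - \left(-7 - H - h\right)} = \frac{-45 + H}{h - \left(-7 - H - h\right)} = \frac{-45 + H}{h + \left(\left(H + h\right) + 7\right)} = \frac{-45 + H}{h + \left(7 + H + h\right)} = \frac{-45 + H}{7 + H + 2 h}$)
$\frac{U{\left(x,2 \right)} \left(-28\right) - 3}{-7584} = \frac{\frac{-45 + 2}{7 + 2 + 2 \left(-1\right)} \left(-28\right) - 3}{-7584} = \left(\frac{1}{7 + 2 - 2} \left(-43\right) \left(-28\right) - 3\right) \left(- \frac{1}{7584}\right) = \left(\frac{1}{7} \left(-43\right) \left(-28\right) - 3\right) \left(- \frac{1}{7584}\right) = \left(\left(- \frac{43}{7}\right) \left(-28\right) - 3\right) \left(- \frac{1}{7584}\right) = \left(172 - 3\right) \left(- \frac{1}{7584}\right) = 169 \left(- \frac{1}{7584}\right) = - \frac{169}{7584}$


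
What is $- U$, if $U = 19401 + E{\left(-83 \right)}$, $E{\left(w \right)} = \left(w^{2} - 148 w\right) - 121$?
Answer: $-38453$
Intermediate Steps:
$E{\left(w \right)} = -121 + w^{2} - 148 w$
$U = 38453$ ($U = 19401 - \left(-12163 - 6889\right) = 19401 + \left(-121 + 6889 + 12284\right) = 19401 + 19052 = 38453$)
$- U = \left(-1\right) 38453 = -38453$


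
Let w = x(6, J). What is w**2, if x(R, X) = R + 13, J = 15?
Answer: 361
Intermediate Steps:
x(R, X) = 13 + R
w = 19 (w = 13 + 6 = 19)
w**2 = 19**2 = 361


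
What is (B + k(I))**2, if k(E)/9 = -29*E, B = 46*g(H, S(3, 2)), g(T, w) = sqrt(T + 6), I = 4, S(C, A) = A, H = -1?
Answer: 1100516 - 96048*sqrt(5) ≈ 8.8575e+5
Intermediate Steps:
g(T, w) = sqrt(6 + T)
B = 46*sqrt(5) (B = 46*sqrt(6 - 1) = 46*sqrt(5) ≈ 102.86)
k(E) = -261*E (k(E) = 9*(-29*E) = -261*E)
(B + k(I))**2 = (46*sqrt(5) - 261*4)**2 = (46*sqrt(5) - 1044)**2 = (-1044 + 46*sqrt(5))**2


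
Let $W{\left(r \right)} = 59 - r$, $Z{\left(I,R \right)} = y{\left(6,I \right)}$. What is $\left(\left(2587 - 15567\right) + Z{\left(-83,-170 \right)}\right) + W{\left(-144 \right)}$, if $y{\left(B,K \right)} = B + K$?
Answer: $-12854$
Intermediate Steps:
$Z{\left(I,R \right)} = 6 + I$
$\left(\left(2587 - 15567\right) + Z{\left(-83,-170 \right)}\right) + W{\left(-144 \right)} = \left(\left(2587 - 15567\right) + \left(6 - 83\right)\right) + \left(59 - -144\right) = \left(-12980 - 77\right) + \left(59 + 144\right) = -13057 + 203 = -12854$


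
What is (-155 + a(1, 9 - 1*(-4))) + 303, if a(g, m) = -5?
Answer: 143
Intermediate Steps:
(-155 + a(1, 9 - 1*(-4))) + 303 = (-155 - 5) + 303 = -160 + 303 = 143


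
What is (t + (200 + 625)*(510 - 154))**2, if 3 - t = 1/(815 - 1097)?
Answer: 6859855891117009/79524 ≈ 8.6261e+10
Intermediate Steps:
t = 847/282 (t = 3 - 1/(815 - 1097) = 3 - 1/(-282) = 3 - 1*(-1/282) = 3 + 1/282 = 847/282 ≈ 3.0035)
(t + (200 + 625)*(510 - 154))**2 = (847/282 + (200 + 625)*(510 - 154))**2 = (847/282 + 825*356)**2 = (847/282 + 293700)**2 = (82824247/282)**2 = 6859855891117009/79524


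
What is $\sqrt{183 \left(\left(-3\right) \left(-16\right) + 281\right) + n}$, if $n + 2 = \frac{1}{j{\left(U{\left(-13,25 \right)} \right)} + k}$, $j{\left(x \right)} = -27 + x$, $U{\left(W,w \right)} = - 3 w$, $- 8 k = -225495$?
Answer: $\frac{\sqrt{3039187718130837}}{224679} \approx 245.37$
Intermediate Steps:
$k = \frac{225495}{8}$ ($k = \left(- \frac{1}{8}\right) \left(-225495\right) = \frac{225495}{8} \approx 28187.0$)
$n = - \frac{449350}{224679}$ ($n = -2 + \frac{1}{\left(-27 - 75\right) + \frac{225495}{8}} = -2 + \frac{1}{-102 + \frac{225495}{8}} = -2 + \frac{1}{\frac{224679}{8}} = -2 + \frac{8}{224679} = - \frac{449350}{224679} \approx -2.0$)
$\sqrt{183 \left(\left(-3\right) \left(-16\right) + 281\right) + n} = \sqrt{183 \left(\left(-3\right) \left(-16\right) + 281\right) - \frac{449350}{224679}} = \sqrt{183 \left(48 + 281\right) - \frac{449350}{224679}} = \sqrt{183 \cdot 329 - \frac{449350}{224679}} = \sqrt{60207 - \frac{449350}{224679}} = \sqrt{\frac{13526799203}{224679}} = \frac{\sqrt{3039187718130837}}{224679}$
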